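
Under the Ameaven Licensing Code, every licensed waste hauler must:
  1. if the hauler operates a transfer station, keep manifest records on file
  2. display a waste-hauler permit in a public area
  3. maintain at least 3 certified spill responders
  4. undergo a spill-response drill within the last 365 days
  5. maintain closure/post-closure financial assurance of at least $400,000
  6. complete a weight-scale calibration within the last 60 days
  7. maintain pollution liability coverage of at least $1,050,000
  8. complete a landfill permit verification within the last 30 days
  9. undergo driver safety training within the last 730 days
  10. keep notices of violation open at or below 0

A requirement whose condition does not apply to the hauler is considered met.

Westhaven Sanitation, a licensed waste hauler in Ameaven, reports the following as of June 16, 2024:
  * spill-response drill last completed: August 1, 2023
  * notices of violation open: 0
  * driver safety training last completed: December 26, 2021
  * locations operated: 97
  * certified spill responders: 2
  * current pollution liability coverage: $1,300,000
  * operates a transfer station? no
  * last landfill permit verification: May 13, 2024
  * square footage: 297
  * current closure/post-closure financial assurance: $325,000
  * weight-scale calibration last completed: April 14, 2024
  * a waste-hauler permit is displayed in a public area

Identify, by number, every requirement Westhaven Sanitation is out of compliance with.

3, 5, 6, 8, 9

1. condition 'operates a transfer station' does not hold → requirement n/a → met
2. waste-hauler permit present → met
3. certified spill responders 2 < 3 → not met
4. spill-response drill 320 days ago vs limit 365 → met
5. closure/post-closure financial assurance $325,000 < $400,000 → not met
6. weight-scale calibration 63 days ago vs limit 60 → not met
7. pollution liability coverage $1,300,000 ≥ $1,050,000 → met
8. landfill permit verification 34 days ago vs limit 30 → not met
9. driver safety training 903 days ago vs limit 730 → not met
10. notices of violation open 0 ≤ 0 → met
Not met: 3, 5, 6, 8, 9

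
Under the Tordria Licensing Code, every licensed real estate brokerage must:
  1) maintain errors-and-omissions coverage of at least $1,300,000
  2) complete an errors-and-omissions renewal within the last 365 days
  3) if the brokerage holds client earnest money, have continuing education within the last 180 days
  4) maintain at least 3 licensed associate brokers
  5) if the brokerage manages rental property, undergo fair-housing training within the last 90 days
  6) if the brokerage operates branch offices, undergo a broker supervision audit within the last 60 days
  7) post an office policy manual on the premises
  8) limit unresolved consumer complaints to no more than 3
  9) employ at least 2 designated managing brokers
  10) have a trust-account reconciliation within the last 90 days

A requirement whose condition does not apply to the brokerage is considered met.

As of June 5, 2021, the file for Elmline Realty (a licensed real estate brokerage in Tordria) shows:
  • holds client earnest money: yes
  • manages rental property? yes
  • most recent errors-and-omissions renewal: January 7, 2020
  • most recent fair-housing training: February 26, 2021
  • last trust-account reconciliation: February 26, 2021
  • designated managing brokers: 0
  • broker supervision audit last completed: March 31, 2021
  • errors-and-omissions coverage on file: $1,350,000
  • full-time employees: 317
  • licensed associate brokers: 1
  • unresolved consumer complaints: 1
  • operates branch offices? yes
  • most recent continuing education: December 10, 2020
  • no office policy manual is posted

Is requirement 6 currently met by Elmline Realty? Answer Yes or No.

No

6. condition 'operates branch offices' holds; broker supervision audit 66 days ago vs limit 60 → not met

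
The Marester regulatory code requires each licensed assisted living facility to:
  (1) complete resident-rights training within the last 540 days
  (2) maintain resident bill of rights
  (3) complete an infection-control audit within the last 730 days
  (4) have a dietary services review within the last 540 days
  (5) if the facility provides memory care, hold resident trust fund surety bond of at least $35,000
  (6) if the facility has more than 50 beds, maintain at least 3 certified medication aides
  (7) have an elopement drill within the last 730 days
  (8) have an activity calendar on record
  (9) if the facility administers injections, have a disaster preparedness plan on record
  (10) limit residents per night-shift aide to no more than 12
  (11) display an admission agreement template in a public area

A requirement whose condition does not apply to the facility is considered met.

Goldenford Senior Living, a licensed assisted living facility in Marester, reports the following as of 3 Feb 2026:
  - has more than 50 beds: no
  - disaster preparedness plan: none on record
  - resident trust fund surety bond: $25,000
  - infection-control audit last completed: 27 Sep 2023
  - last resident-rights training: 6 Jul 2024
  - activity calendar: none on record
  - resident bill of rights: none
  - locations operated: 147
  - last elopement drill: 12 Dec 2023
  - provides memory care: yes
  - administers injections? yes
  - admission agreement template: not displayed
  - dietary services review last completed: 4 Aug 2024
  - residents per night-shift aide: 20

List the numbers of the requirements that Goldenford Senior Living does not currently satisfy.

1, 2, 3, 4, 5, 7, 8, 9, 10, 11

1. resident-rights training 577 days ago vs limit 540 → not met
2. resident bill of rights absent → not met
3. infection-control audit 860 days ago vs limit 730 → not met
4. dietary services review 548 days ago vs limit 540 → not met
5. condition 'provides memory care' holds; resident trust fund surety bond $25,000 < $35,000 → not met
6. condition 'has more than 50 beds' does not hold → requirement n/a → met
7. elopement drill 784 days ago vs limit 730 → not met
8. activity calendar absent → not met
9. condition 'administers injections' holds; disaster preparedness plan absent → not met
10. residents per night-shift aide 20 > 12 → not met
11. admission agreement template absent → not met
Not met: 1, 2, 3, 4, 5, 7, 8, 9, 10, 11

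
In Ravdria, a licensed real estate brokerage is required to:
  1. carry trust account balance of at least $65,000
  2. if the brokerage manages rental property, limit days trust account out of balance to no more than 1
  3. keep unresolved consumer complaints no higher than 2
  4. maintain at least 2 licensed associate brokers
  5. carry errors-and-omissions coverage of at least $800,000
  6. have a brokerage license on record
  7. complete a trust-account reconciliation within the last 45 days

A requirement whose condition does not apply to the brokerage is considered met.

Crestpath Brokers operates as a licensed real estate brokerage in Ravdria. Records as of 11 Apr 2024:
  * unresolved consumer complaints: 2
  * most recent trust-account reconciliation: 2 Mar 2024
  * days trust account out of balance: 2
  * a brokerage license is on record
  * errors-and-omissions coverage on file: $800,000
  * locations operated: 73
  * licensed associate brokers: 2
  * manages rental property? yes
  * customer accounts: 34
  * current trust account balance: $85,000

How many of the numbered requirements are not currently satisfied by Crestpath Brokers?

1. trust account balance $85,000 ≥ $65,000 → met
2. condition 'manages rental property' holds; days trust account out of balance 2 > 1 → not met
3. unresolved consumer complaints 2 ≤ 2 → met
4. licensed associate brokers 2 ≥ 2 → met
5. errors-and-omissions coverage $800,000 ≥ $800,000 → met
6. brokerage license present → met
7. trust-account reconciliation 40 days ago vs limit 45 → met
Not met: 1 of 7

1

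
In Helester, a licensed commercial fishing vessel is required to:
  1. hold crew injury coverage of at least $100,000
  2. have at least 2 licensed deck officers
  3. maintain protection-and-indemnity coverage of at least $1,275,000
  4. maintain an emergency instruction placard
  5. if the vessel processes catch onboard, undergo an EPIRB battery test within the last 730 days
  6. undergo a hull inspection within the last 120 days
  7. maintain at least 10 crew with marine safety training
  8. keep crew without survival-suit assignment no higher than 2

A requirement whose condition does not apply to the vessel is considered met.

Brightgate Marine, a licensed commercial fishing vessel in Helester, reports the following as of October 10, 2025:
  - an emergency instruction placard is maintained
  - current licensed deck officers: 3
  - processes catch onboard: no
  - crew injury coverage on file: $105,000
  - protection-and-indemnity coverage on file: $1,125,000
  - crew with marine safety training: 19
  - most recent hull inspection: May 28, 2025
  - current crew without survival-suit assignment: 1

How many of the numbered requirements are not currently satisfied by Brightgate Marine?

1. crew injury coverage $105,000 ≥ $100,000 → met
2. licensed deck officers 3 ≥ 2 → met
3. protection-and-indemnity coverage $1,125,000 < $1,275,000 → not met
4. emergency instruction placard present → met
5. condition 'processes catch onboard' does not hold → requirement n/a → met
6. hull inspection 135 days ago vs limit 120 → not met
7. crew with marine safety training 19 ≥ 10 → met
8. crew without survival-suit assignment 1 ≤ 2 → met
Not met: 2 of 8

2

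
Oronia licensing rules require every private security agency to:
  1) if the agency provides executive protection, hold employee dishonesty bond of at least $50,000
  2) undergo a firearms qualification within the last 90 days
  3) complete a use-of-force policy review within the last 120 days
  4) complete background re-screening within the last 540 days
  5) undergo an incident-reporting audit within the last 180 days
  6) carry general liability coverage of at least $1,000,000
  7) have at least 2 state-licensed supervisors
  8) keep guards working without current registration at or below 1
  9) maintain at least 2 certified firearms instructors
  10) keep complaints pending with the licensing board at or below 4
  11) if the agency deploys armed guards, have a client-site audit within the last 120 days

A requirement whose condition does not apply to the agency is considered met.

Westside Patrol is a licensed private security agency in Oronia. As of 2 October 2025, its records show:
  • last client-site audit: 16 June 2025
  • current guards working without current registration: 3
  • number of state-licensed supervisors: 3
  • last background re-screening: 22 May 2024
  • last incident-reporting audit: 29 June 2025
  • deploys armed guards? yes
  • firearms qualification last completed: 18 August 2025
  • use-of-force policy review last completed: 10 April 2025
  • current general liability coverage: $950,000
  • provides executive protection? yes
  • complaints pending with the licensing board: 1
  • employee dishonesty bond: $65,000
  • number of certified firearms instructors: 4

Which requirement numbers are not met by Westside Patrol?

3, 6, 8

1. condition 'provides executive protection' holds; employee dishonesty bond $65,000 ≥ $50,000 → met
2. firearms qualification 45 days ago vs limit 90 → met
3. use-of-force policy review 175 days ago vs limit 120 → not met
4. background re-screening 498 days ago vs limit 540 → met
5. incident-reporting audit 95 days ago vs limit 180 → met
6. general liability coverage $950,000 < $1,000,000 → not met
7. state-licensed supervisors 3 ≥ 2 → met
8. guards working without current registration 3 > 1 → not met
9. certified firearms instructors 4 ≥ 2 → met
10. complaints pending with the licensing board 1 ≤ 4 → met
11. condition 'deploys armed guards' holds; client-site audit 108 days ago vs limit 120 → met
Not met: 3, 6, 8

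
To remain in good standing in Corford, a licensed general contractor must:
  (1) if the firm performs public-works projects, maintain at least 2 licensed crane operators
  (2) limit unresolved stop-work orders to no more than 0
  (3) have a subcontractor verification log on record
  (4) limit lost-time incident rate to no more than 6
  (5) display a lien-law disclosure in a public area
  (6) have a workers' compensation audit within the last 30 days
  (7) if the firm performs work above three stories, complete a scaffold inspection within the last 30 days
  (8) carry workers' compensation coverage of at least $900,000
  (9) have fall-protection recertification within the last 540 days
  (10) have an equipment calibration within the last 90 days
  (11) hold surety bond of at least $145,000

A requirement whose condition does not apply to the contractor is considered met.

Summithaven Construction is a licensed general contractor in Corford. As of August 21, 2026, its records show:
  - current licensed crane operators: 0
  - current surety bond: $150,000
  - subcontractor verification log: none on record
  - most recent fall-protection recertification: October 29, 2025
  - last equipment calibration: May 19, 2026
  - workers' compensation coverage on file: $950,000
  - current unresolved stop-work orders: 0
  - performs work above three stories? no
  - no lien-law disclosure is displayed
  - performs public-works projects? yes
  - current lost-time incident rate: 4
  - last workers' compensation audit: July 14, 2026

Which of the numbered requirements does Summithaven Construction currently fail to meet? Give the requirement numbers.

1. condition 'performs public-works projects' holds; licensed crane operators 0 < 2 → not met
2. unresolved stop-work orders 0 ≤ 0 → met
3. subcontractor verification log absent → not met
4. lost-time incident rate 4 ≤ 6 → met
5. lien-law disclosure absent → not met
6. workers' compensation audit 38 days ago vs limit 30 → not met
7. condition 'performs work above three stories' does not hold → requirement n/a → met
8. workers' compensation coverage $950,000 ≥ $900,000 → met
9. fall-protection recertification 296 days ago vs limit 540 → met
10. equipment calibration 94 days ago vs limit 90 → not met
11. surety bond $150,000 ≥ $145,000 → met
Not met: 1, 3, 5, 6, 10

1, 3, 5, 6, 10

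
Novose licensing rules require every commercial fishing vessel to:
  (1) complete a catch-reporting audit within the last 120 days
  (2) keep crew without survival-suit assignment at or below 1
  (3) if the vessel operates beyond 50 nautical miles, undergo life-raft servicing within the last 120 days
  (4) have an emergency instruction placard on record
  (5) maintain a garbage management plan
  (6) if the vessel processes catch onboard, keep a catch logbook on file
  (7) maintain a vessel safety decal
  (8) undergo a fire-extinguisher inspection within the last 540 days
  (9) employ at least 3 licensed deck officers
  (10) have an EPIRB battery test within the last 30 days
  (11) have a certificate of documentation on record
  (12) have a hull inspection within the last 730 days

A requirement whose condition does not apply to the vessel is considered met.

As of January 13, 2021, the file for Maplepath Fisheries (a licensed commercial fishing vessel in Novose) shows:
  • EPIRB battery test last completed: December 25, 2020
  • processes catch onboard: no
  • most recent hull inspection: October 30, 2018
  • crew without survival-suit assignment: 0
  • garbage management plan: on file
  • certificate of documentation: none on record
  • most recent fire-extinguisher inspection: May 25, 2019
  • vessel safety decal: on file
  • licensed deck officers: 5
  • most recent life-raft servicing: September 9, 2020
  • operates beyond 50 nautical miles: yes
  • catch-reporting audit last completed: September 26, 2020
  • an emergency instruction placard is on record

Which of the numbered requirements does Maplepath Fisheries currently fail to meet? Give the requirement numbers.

3, 8, 11, 12

1. catch-reporting audit 109 days ago vs limit 120 → met
2. crew without survival-suit assignment 0 ≤ 1 → met
3. condition 'operates beyond 50 nautical miles' holds; life-raft servicing 126 days ago vs limit 120 → not met
4. emergency instruction placard present → met
5. garbage management plan present → met
6. condition 'processes catch onboard' does not hold → requirement n/a → met
7. vessel safety decal present → met
8. fire-extinguisher inspection 599 days ago vs limit 540 → not met
9. licensed deck officers 5 ≥ 3 → met
10. EPIRB battery test 19 days ago vs limit 30 → met
11. certificate of documentation absent → not met
12. hull inspection 806 days ago vs limit 730 → not met
Not met: 3, 8, 11, 12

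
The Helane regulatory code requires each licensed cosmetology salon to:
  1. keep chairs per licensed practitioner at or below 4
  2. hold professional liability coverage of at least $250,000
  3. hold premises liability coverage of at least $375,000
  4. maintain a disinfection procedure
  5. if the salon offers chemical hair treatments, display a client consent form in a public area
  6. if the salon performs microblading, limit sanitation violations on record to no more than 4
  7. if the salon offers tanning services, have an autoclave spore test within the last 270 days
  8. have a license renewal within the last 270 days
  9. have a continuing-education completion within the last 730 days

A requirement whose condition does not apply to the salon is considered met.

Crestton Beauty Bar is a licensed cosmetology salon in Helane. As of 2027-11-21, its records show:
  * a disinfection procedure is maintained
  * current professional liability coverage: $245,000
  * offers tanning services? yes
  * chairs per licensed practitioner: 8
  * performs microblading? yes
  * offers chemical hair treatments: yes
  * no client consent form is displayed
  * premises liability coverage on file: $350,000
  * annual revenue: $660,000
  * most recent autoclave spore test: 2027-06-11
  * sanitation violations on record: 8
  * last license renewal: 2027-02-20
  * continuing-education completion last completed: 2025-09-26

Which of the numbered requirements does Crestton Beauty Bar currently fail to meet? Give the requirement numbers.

1, 2, 3, 5, 6, 8, 9

1. chairs per licensed practitioner 8 > 4 → not met
2. professional liability coverage $245,000 < $250,000 → not met
3. premises liability coverage $350,000 < $375,000 → not met
4. disinfection procedure present → met
5. condition 'offers chemical hair treatments' holds; client consent form absent → not met
6. condition 'performs microblading' holds; sanitation violations on record 8 > 4 → not met
7. condition 'offers tanning services' holds; autoclave spore test 163 days ago vs limit 270 → met
8. license renewal 274 days ago vs limit 270 → not met
9. continuing-education completion 786 days ago vs limit 730 → not met
Not met: 1, 2, 3, 5, 6, 8, 9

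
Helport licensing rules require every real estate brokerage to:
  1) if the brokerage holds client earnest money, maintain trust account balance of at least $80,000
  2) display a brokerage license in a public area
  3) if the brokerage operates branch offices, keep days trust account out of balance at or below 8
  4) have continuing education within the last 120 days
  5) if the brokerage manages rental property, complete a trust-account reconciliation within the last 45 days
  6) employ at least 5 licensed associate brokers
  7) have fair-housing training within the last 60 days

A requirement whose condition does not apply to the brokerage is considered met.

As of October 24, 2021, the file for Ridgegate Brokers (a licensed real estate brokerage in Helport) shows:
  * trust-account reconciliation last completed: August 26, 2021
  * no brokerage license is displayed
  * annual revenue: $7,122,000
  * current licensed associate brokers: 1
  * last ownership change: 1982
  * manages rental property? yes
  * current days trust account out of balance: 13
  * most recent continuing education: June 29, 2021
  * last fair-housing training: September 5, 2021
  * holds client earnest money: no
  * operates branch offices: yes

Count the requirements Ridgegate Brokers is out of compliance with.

1. condition 'holds client earnest money' does not hold → requirement n/a → met
2. brokerage license absent → not met
3. condition 'operates branch offices' holds; days trust account out of balance 13 > 8 → not met
4. continuing education 117 days ago vs limit 120 → met
5. condition 'manages rental property' holds; trust-account reconciliation 59 days ago vs limit 45 → not met
6. licensed associate brokers 1 < 5 → not met
7. fair-housing training 49 days ago vs limit 60 → met
Not met: 4 of 7

4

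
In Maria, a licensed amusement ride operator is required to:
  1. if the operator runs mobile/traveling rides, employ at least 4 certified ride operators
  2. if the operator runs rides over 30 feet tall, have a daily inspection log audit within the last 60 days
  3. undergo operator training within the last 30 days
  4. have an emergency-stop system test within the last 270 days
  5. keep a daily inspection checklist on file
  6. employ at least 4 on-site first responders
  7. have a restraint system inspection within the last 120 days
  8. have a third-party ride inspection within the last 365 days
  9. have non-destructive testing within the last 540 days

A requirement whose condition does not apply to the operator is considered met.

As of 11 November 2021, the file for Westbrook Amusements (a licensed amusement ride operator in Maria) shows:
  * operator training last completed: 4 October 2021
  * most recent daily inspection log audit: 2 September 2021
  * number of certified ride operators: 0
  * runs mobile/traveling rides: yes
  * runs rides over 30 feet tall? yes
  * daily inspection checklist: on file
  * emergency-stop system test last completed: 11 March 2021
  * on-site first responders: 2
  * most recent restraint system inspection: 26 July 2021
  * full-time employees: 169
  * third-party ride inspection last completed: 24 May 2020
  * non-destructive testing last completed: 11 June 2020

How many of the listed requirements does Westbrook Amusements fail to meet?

1. condition 'runs mobile/traveling rides' holds; certified ride operators 0 < 4 → not met
2. condition 'runs rides over 30 feet tall' holds; daily inspection log audit 70 days ago vs limit 60 → not met
3. operator training 38 days ago vs limit 30 → not met
4. emergency-stop system test 245 days ago vs limit 270 → met
5. daily inspection checklist present → met
6. on-site first responders 2 < 4 → not met
7. restraint system inspection 108 days ago vs limit 120 → met
8. third-party ride inspection 536 days ago vs limit 365 → not met
9. non-destructive testing 518 days ago vs limit 540 → met
Not met: 5 of 9

5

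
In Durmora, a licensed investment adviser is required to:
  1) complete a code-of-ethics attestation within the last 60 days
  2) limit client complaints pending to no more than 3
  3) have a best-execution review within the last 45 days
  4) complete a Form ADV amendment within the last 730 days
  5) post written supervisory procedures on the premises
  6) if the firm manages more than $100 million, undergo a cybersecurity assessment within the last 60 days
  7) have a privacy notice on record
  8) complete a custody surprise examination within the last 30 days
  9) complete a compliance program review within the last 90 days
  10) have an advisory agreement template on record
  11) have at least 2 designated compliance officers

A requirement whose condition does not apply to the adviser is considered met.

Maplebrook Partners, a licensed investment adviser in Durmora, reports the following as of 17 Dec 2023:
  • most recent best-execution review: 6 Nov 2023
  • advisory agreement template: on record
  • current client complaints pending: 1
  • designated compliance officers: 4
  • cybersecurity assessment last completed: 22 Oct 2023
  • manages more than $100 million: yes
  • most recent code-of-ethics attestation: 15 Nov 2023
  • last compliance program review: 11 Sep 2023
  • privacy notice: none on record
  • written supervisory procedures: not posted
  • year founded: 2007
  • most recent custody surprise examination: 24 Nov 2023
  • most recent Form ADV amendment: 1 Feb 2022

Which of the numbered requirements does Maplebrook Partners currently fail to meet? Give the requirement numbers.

5, 7, 9

1. code-of-ethics attestation 32 days ago vs limit 60 → met
2. client complaints pending 1 ≤ 3 → met
3. best-execution review 41 days ago vs limit 45 → met
4. Form ADV amendment 684 days ago vs limit 730 → met
5. written supervisory procedures absent → not met
6. condition 'manages more than $100 million' holds; cybersecurity assessment 56 days ago vs limit 60 → met
7. privacy notice absent → not met
8. custody surprise examination 23 days ago vs limit 30 → met
9. compliance program review 97 days ago vs limit 90 → not met
10. advisory agreement template present → met
11. designated compliance officers 4 ≥ 2 → met
Not met: 5, 7, 9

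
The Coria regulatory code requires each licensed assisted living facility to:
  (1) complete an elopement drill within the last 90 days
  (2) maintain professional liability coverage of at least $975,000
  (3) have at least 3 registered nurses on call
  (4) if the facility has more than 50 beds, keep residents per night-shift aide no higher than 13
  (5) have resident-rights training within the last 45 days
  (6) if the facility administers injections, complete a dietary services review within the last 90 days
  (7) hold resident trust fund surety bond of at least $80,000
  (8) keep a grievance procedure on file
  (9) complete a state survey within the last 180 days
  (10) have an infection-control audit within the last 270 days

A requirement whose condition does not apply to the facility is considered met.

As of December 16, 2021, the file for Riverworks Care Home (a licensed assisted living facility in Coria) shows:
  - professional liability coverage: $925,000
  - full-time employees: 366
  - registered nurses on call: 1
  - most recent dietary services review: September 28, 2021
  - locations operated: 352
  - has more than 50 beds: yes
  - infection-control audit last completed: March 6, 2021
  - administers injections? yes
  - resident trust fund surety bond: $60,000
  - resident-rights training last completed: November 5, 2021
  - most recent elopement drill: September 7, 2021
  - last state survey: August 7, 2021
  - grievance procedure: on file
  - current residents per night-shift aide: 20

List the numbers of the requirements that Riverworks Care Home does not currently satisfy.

1. elopement drill 100 days ago vs limit 90 → not met
2. professional liability coverage $925,000 < $975,000 → not met
3. registered nurses on call 1 < 3 → not met
4. condition 'has more than 50 beds' holds; residents per night-shift aide 20 > 13 → not met
5. resident-rights training 41 days ago vs limit 45 → met
6. condition 'administers injections' holds; dietary services review 79 days ago vs limit 90 → met
7. resident trust fund surety bond $60,000 < $80,000 → not met
8. grievance procedure present → met
9. state survey 131 days ago vs limit 180 → met
10. infection-control audit 285 days ago vs limit 270 → not met
Not met: 1, 2, 3, 4, 7, 10

1, 2, 3, 4, 7, 10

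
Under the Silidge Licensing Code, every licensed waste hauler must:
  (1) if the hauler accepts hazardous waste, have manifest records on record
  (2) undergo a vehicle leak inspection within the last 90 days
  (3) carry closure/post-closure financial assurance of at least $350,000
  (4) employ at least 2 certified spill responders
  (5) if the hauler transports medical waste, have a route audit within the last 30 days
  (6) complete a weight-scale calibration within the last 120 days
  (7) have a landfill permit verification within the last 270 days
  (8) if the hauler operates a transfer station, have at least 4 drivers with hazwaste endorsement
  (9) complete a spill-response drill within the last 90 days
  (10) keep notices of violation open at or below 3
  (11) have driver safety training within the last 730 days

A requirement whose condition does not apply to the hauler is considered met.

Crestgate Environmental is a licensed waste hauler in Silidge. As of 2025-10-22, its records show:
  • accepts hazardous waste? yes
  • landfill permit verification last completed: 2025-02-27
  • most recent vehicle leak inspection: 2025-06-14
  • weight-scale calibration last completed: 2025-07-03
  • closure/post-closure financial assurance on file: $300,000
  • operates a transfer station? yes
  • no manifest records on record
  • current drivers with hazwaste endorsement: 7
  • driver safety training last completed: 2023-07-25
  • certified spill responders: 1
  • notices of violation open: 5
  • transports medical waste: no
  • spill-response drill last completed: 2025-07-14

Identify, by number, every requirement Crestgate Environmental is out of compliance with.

1. condition 'accepts hazardous waste' holds; manifest records absent → not met
2. vehicle leak inspection 130 days ago vs limit 90 → not met
3. closure/post-closure financial assurance $300,000 < $350,000 → not met
4. certified spill responders 1 < 2 → not met
5. condition 'transports medical waste' does not hold → requirement n/a → met
6. weight-scale calibration 111 days ago vs limit 120 → met
7. landfill permit verification 237 days ago vs limit 270 → met
8. condition 'operates a transfer station' holds; drivers with hazwaste endorsement 7 ≥ 4 → met
9. spill-response drill 100 days ago vs limit 90 → not met
10. notices of violation open 5 > 3 → not met
11. driver safety training 820 days ago vs limit 730 → not met
Not met: 1, 2, 3, 4, 9, 10, 11

1, 2, 3, 4, 9, 10, 11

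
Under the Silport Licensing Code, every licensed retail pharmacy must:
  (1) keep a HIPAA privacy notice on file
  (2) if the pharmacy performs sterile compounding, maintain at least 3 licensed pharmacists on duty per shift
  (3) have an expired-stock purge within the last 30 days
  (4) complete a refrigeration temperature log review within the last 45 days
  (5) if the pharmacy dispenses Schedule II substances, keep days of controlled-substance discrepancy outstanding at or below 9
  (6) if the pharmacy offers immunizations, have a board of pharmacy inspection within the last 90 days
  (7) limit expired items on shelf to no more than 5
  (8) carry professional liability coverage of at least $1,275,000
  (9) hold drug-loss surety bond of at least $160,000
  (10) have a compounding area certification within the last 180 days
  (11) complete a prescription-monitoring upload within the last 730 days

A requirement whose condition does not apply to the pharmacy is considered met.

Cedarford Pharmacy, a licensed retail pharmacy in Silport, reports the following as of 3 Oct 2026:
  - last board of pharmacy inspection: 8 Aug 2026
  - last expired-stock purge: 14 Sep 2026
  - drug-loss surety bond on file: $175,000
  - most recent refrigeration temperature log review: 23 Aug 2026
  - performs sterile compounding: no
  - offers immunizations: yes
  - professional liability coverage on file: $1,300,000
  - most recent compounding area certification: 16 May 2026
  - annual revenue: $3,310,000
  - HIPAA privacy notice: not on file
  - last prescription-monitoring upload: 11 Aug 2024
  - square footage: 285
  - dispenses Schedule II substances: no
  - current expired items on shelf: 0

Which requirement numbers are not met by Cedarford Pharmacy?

1. HIPAA privacy notice absent → not met
2. condition 'performs sterile compounding' does not hold → requirement n/a → met
3. expired-stock purge 19 days ago vs limit 30 → met
4. refrigeration temperature log review 41 days ago vs limit 45 → met
5. condition 'dispenses Schedule II substances' does not hold → requirement n/a → met
6. condition 'offers immunizations' holds; board of pharmacy inspection 56 days ago vs limit 90 → met
7. expired items on shelf 0 ≤ 5 → met
8. professional liability coverage $1,300,000 ≥ $1,275,000 → met
9. drug-loss surety bond $175,000 ≥ $160,000 → met
10. compounding area certification 140 days ago vs limit 180 → met
11. prescription-monitoring upload 783 days ago vs limit 730 → not met
Not met: 1, 11

1, 11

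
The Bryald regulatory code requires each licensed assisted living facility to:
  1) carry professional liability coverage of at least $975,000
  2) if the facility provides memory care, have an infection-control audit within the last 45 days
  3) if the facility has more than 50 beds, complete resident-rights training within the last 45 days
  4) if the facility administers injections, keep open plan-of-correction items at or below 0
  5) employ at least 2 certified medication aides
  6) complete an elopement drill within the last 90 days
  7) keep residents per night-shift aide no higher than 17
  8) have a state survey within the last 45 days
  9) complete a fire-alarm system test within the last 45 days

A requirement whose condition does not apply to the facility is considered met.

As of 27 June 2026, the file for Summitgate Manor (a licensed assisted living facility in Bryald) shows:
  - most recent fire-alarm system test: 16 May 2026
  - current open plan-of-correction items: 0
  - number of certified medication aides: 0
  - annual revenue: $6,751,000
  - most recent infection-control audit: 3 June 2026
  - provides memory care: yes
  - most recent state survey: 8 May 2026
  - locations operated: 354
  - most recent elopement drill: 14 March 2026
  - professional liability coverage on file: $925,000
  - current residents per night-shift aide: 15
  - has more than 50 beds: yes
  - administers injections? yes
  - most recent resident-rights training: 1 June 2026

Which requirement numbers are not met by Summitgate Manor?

1, 5, 6, 8

1. professional liability coverage $925,000 < $975,000 → not met
2. condition 'provides memory care' holds; infection-control audit 24 days ago vs limit 45 → met
3. condition 'has more than 50 beds' holds; resident-rights training 26 days ago vs limit 45 → met
4. condition 'administers injections' holds; open plan-of-correction items 0 ≤ 0 → met
5. certified medication aides 0 < 2 → not met
6. elopement drill 105 days ago vs limit 90 → not met
7. residents per night-shift aide 15 ≤ 17 → met
8. state survey 50 days ago vs limit 45 → not met
9. fire-alarm system test 42 days ago vs limit 45 → met
Not met: 1, 5, 6, 8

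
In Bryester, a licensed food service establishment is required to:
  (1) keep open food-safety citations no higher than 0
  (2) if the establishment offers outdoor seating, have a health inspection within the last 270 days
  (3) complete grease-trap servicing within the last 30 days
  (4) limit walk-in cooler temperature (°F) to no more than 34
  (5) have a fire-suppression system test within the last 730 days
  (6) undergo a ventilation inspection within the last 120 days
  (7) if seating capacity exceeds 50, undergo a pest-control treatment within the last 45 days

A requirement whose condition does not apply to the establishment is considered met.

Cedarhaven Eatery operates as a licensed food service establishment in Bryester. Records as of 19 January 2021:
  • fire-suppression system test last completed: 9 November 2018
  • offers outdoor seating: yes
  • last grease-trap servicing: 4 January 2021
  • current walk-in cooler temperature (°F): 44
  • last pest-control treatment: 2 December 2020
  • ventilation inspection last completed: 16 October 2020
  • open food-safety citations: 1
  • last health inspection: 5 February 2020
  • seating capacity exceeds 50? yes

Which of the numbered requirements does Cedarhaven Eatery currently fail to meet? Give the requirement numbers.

1. open food-safety citations 1 > 0 → not met
2. condition 'offers outdoor seating' holds; health inspection 349 days ago vs limit 270 → not met
3. grease-trap servicing 15 days ago vs limit 30 → met
4. walk-in cooler temperature (°F) 44 > 34 → not met
5. fire-suppression system test 802 days ago vs limit 730 → not met
6. ventilation inspection 95 days ago vs limit 120 → met
7. condition 'seating capacity exceeds 50' holds; pest-control treatment 48 days ago vs limit 45 → not met
Not met: 1, 2, 4, 5, 7

1, 2, 4, 5, 7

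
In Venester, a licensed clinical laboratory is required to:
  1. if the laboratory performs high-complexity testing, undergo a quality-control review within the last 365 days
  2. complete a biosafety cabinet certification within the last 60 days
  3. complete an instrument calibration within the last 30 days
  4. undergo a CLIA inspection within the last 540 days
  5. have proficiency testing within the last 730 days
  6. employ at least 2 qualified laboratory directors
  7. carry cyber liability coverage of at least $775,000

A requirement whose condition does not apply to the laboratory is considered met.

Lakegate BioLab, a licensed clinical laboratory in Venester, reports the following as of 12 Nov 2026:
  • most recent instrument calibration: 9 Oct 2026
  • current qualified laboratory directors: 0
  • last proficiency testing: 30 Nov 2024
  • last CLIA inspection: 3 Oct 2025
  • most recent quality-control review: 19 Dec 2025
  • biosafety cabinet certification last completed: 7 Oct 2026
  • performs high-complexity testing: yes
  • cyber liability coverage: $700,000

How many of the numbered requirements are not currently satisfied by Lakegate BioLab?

1. condition 'performs high-complexity testing' holds; quality-control review 328 days ago vs limit 365 → met
2. biosafety cabinet certification 36 days ago vs limit 60 → met
3. instrument calibration 34 days ago vs limit 30 → not met
4. CLIA inspection 405 days ago vs limit 540 → met
5. proficiency testing 712 days ago vs limit 730 → met
6. qualified laboratory directors 0 < 2 → not met
7. cyber liability coverage $700,000 < $775,000 → not met
Not met: 3 of 7

3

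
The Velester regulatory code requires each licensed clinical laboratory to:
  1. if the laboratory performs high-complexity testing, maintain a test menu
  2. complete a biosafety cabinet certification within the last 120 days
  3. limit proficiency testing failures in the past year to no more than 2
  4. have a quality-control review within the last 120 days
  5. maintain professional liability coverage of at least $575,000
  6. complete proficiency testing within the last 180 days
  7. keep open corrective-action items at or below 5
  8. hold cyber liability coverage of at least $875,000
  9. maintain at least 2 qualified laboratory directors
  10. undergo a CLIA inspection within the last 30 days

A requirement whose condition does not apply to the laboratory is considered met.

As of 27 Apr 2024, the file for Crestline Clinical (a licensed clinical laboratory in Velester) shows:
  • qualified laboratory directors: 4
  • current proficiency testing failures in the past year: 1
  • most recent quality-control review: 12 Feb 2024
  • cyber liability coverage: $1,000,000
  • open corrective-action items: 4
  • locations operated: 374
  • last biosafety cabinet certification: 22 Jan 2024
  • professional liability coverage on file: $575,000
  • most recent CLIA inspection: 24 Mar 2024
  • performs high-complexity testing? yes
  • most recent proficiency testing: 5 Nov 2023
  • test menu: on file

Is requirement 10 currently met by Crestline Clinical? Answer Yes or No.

10. CLIA inspection 34 days ago vs limit 30 → not met

No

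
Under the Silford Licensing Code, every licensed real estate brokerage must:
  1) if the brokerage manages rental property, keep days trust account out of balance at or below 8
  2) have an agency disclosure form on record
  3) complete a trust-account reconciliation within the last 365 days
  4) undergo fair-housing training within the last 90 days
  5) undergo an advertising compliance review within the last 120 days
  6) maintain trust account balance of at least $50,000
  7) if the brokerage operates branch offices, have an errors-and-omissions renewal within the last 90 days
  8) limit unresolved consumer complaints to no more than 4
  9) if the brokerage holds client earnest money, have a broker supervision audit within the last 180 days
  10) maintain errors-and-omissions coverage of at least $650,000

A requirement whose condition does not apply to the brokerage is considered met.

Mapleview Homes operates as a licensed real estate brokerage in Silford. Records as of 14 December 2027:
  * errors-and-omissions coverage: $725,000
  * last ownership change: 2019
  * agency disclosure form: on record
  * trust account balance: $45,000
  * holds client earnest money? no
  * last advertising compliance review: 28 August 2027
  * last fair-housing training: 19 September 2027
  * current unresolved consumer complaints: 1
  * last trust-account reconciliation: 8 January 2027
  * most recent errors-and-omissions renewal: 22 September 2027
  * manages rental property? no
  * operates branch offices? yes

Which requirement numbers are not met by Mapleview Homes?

6

1. condition 'manages rental property' does not hold → requirement n/a → met
2. agency disclosure form present → met
3. trust-account reconciliation 340 days ago vs limit 365 → met
4. fair-housing training 86 days ago vs limit 90 → met
5. advertising compliance review 108 days ago vs limit 120 → met
6. trust account balance $45,000 < $50,000 → not met
7. condition 'operates branch offices' holds; errors-and-omissions renewal 83 days ago vs limit 90 → met
8. unresolved consumer complaints 1 ≤ 4 → met
9. condition 'holds client earnest money' does not hold → requirement n/a → met
10. errors-and-omissions coverage $725,000 ≥ $650,000 → met
Not met: 6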